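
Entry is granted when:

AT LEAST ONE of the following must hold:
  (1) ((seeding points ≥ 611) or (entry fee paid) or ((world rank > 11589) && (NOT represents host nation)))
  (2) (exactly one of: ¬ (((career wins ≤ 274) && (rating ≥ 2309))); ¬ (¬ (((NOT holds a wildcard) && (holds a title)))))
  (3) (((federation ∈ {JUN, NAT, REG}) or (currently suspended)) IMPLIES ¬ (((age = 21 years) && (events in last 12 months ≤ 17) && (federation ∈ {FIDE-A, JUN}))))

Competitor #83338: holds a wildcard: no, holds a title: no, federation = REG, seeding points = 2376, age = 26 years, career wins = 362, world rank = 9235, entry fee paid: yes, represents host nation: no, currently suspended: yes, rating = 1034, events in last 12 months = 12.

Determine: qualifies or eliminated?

Atomic conditions:
  seeding points ≥ 611: 2376 ≥ 611 is true
  entry fee paid: yes → true
  world rank > 11589: 9235 > 11589 is false
  NOT represents host nation: no → true
  career wins ≤ 274: 362 ≤ 274 is false
  rating ≥ 2309: 1034 ≥ 2309 is false
  NOT holds a wildcard: no → true
  holds a title: no → false
  federation ∈ {JUN, NAT, REG}: REG is in the set → true
  currently suspended: yes → true
  age = 21 years: 26 == 21 is false
  events in last 12 months ≤ 17: 12 ≤ 17 is true
  federation ∈ {FIDE-A, JUN}: REG is not in the set → false
Combine:
[1.3] false AND true = false
[1] true OR true OR false = true
[2.1.1] false AND false = false
[2.1] NOT false = true
[2.2.1.1] true AND false = false
[2.2.1] NOT false = true
[2.2] NOT true = false
[2] exactly-one(true, false) = true
[3.1] true OR true = true
[3.2.1] false AND true AND false = false
[3.2] NOT false = true
[3] true → true = true
[root] true OR true OR true = true
Overall: true → qualifies

Qualifies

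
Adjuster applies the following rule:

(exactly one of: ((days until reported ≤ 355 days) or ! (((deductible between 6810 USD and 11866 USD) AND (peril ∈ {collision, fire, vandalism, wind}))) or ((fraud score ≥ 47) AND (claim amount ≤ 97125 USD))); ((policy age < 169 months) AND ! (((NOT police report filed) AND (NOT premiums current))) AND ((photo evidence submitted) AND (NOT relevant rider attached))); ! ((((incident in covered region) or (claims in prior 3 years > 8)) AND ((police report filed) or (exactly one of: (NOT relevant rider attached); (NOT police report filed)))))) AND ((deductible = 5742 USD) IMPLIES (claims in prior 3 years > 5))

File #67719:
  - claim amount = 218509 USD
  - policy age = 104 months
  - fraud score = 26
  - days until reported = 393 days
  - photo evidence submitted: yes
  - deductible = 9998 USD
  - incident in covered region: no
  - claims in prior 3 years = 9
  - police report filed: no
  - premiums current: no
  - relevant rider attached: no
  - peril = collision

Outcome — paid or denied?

Paid

Atomic conditions:
  days until reported ≤ 355 days: 393 ≤ 355 is false
  deductible between 6810 USD and 11866 USD: 9998 in [6810, 11866] is true
  peril ∈ {collision, fire, vandalism, wind}: collision is in the set → true
  fraud score ≥ 47: 26 ≥ 47 is false
  claim amount ≤ 97125 USD: 218509 ≤ 97125 is false
  policy age < 169 months: 104 < 169 is true
  NOT police report filed: no → true
  NOT premiums current: no → true
  photo evidence submitted: yes → true
  NOT relevant rider attached: no → true
  incident in covered region: no → false
  claims in prior 3 years > 8: 9 > 8 is true
  police report filed: no → false
  deductible = 5742 USD: 9998 == 5742 is false
  claims in prior 3 years > 5: 9 > 5 is true
Combine:
[1.1.2.1] true AND true = true
[1.1.2] NOT true = false
[1.1.3] false AND false = false
[1.1] false OR false OR false = false
[1.2.2.1] true AND true = true
[1.2.2] NOT true = false
[1.2.3] true AND true = true
[1.2] true AND false AND true = false
[1.3.1.1] false OR true = true
[1.3.1.2.2] exactly-one(true, true) = false
[1.3.1.2] false OR false = false
[1.3.1] true AND false = false
[1.3] NOT false = true
[1] exactly-one(false, false, true) = true
[2] false → true (antecedent false ⇒ implication holds) = true
[root] true AND true = true
Overall: true → paid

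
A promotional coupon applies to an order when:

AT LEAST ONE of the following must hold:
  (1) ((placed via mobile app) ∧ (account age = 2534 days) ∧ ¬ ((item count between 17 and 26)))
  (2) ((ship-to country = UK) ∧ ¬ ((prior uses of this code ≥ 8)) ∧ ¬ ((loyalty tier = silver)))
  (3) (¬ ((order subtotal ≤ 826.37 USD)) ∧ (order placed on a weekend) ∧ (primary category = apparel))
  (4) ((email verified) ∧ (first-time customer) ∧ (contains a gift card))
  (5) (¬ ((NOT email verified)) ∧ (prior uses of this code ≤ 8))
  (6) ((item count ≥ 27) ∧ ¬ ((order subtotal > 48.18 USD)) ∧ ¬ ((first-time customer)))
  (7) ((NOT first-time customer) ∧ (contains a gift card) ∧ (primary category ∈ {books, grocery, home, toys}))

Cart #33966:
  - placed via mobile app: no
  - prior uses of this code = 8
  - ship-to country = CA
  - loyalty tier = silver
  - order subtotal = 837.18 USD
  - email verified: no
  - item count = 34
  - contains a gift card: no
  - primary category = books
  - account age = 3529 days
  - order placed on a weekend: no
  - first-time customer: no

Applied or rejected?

Rejected

Atomic conditions:
  placed via mobile app: no → false
  account age = 2534 days: 3529 == 2534 is false
  item count between 17 and 26: 34 in [17, 26] is false
  ship-to country = UK: CA == UK is false
  prior uses of this code ≥ 8: 8 ≥ 8 is true
  loyalty tier = silver: silver == silver is true
  order subtotal ≤ 826.37 USD: 837.18 ≤ 826.37 is false
  order placed on a weekend: no → false
  primary category = apparel: books == apparel is false
  email verified: no → false
  first-time customer: no → false
  contains a gift card: no → false
  NOT email verified: no → true
  prior uses of this code ≤ 8: 8 ≤ 8 is true
  item count ≥ 27: 34 ≥ 27 is true
  order subtotal > 48.18 USD: 837.18 > 48.18 is true
  NOT first-time customer: no → true
  primary category ∈ {books, grocery, home, toys}: books is in the set → true
Combine:
[1.3] NOT false = true
[1] false AND false AND true = false
[2.2] NOT true = false
[2.3] NOT true = false
[2] false AND false AND false = false
[3.1] NOT false = true
[3] true AND false AND false = false
[4] false AND false AND false = false
[5.1] NOT true = false
[5] false AND true = false
[6.2] NOT true = false
[6.3] NOT false = true
[6] true AND false AND true = false
[7] true AND false AND true = false
[root] false OR false OR false OR false OR false OR false OR false = false
Overall: false → rejected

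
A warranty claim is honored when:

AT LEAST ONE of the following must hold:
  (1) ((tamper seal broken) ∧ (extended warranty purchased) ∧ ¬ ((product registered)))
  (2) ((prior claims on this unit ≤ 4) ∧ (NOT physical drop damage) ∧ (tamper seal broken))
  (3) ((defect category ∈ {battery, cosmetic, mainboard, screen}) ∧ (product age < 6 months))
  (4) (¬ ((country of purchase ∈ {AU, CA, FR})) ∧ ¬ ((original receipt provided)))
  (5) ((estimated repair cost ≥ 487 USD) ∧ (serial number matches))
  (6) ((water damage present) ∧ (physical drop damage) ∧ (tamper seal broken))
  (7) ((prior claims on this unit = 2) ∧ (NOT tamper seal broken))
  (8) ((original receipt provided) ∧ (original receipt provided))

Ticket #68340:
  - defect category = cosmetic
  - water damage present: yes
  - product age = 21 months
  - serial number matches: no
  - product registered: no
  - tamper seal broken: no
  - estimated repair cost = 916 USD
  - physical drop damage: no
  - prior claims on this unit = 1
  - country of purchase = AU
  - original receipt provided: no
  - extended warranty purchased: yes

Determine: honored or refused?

Refused

Atomic conditions:
  tamper seal broken: no → false
  extended warranty purchased: yes → true
  product registered: no → false
  prior claims on this unit ≤ 4: 1 ≤ 4 is true
  NOT physical drop damage: no → true
  defect category ∈ {battery, cosmetic, mainboard, screen}: cosmetic is in the set → true
  product age < 6 months: 21 < 6 is false
  country of purchase ∈ {AU, CA, FR}: AU is in the set → true
  original receipt provided: no → false
  estimated repair cost ≥ 487 USD: 916 ≥ 487 is true
  serial number matches: no → false
  water damage present: yes → true
  physical drop damage: no → false
  prior claims on this unit = 2: 1 == 2 is false
  NOT tamper seal broken: no → true
Combine:
[1.3] NOT false = true
[1] false AND true AND true = false
[2] true AND true AND false = false
[3] true AND false = false
[4.1] NOT true = false
[4.2] NOT false = true
[4] false AND true = false
[5] true AND false = false
[6] true AND false AND false = false
[7] false AND true = false
[8] false AND false = false
[root] false OR false OR false OR false OR false OR false OR false OR false = false
Overall: false → refused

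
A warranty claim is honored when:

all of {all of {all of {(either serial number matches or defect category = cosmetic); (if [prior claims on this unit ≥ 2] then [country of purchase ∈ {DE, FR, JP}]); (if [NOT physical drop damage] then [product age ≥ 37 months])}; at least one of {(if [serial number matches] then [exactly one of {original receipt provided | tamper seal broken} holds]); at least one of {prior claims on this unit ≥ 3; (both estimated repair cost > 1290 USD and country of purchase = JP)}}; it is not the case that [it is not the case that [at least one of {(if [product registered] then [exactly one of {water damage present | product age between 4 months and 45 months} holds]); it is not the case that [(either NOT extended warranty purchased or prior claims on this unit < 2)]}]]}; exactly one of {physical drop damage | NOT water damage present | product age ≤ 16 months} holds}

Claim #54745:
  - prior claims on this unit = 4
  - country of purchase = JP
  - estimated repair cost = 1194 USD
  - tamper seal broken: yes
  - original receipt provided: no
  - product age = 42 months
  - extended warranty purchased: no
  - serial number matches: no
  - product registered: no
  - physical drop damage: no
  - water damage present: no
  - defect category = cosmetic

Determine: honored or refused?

Honored

Atomic conditions:
  serial number matches: no → false
  defect category = cosmetic: cosmetic == cosmetic is true
  prior claims on this unit ≥ 2: 4 ≥ 2 is true
  country of purchase ∈ {DE, FR, JP}: JP is in the set → true
  NOT physical drop damage: no → true
  product age ≥ 37 months: 42 ≥ 37 is true
  original receipt provided: no → false
  tamper seal broken: yes → true
  prior claims on this unit ≥ 3: 4 ≥ 3 is true
  estimated repair cost > 1290 USD: 1194 > 1290 is false
  country of purchase = JP: JP == JP is true
  product registered: no → false
  water damage present: no → false
  product age between 4 months and 45 months: 42 in [4, 45] is true
  NOT extended warranty purchased: no → true
  prior claims on this unit < 2: 4 < 2 is false
  physical drop damage: no → false
  NOT water damage present: no → true
  product age ≤ 16 months: 42 ≤ 16 is false
Combine:
[1.1.1] false OR true = true
[1.1.2] true → true = true
[1.1.3] true → true = true
[1.1] true AND true AND true = true
[1.2.1.2] exactly-one(false, true) = true
[1.2.1] false → true (antecedent false ⇒ implication holds) = true
[1.2.2.2] false AND true = false
[1.2.2] true OR false = true
[1.2] true OR true = true
[1.3.1.1.1.2] exactly-one(false, true) = true
[1.3.1.1.1] false → true (antecedent false ⇒ implication holds) = true
[1.3.1.1.2.1] true OR false = true
[1.3.1.1.2] NOT true = false
[1.3.1.1] true OR false = true
[1.3.1] NOT true = false
[1.3] NOT false = true
[1] true AND true AND true = true
[2] exactly-one(false, true, false) = true
[root] true AND true = true
Overall: true → honored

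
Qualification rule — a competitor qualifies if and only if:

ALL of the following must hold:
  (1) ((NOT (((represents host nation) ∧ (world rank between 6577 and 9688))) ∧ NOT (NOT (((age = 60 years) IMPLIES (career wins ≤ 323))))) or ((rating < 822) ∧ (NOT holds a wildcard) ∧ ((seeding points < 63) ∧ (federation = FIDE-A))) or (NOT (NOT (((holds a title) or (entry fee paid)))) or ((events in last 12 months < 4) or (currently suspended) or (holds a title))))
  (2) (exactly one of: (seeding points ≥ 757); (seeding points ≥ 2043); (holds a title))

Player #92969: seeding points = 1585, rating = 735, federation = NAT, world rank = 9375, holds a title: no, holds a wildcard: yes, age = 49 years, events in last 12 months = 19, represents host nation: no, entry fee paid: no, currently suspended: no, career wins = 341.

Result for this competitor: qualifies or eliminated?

Qualifies

Atomic conditions:
  represents host nation: no → false
  world rank between 6577 and 9688: 9375 in [6577, 9688] is true
  age = 60 years: 49 == 60 is false
  career wins ≤ 323: 341 ≤ 323 is false
  rating < 822: 735 < 822 is true
  NOT holds a wildcard: yes → false
  seeding points < 63: 1585 < 63 is false
  federation = FIDE-A: NAT == FIDE-A is false
  holds a title: no → false
  entry fee paid: no → false
  events in last 12 months < 4: 19 < 4 is false
  currently suspended: no → false
  seeding points ≥ 757: 1585 ≥ 757 is true
  seeding points ≥ 2043: 1585 ≥ 2043 is false
Combine:
[1.1.1.1] false AND true = false
[1.1.1] NOT false = true
[1.1.2.1.1] false → false (antecedent false ⇒ implication holds) = true
[1.1.2.1] NOT true = false
[1.1.2] NOT false = true
[1.1] true AND true = true
[1.2.3] false AND false = false
[1.2] true AND false AND false = false
[1.3.1.1.1] false OR false = false
[1.3.1.1] NOT false = true
[1.3.1] NOT true = false
[1.3.2] false OR false OR false = false
[1.3] false OR false = false
[1] true OR false OR false = true
[2] exactly-one(true, false, false) = true
[root] true AND true = true
Overall: true → qualifies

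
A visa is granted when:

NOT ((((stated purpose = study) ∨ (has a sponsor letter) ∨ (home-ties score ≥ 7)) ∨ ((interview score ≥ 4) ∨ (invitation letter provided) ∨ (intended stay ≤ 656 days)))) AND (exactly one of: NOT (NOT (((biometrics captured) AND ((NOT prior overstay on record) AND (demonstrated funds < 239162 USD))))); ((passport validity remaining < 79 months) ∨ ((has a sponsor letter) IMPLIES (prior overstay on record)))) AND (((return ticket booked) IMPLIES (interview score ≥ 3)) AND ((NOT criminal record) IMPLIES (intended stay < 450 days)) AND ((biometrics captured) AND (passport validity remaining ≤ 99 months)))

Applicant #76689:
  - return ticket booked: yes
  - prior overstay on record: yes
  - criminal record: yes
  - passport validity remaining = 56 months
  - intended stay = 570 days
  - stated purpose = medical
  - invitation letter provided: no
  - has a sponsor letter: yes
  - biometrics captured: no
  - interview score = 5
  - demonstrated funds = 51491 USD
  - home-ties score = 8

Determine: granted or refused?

Refused

Atomic conditions:
  stated purpose = study: medical == study is false
  has a sponsor letter: yes → true
  home-ties score ≥ 7: 8 ≥ 7 is true
  interview score ≥ 4: 5 ≥ 4 is true
  invitation letter provided: no → false
  intended stay ≤ 656 days: 570 ≤ 656 is true
  biometrics captured: no → false
  NOT prior overstay on record: yes → false
  demonstrated funds < 239162 USD: 51491 < 239162 is true
  passport validity remaining < 79 months: 56 < 79 is true
  prior overstay on record: yes → true
  return ticket booked: yes → true
  interview score ≥ 3: 5 ≥ 3 is true
  NOT criminal record: yes → false
  intended stay < 450 days: 570 < 450 is false
  passport validity remaining ≤ 99 months: 56 ≤ 99 is true
Combine:
[1.1.1] false OR true OR true = true
[1.1.2] true OR false OR true = true
[1.1] true OR true = true
[1] NOT true = false
[2.1.1.1.2] false AND true = false
[2.1.1.1] false AND false = false
[2.1.1] NOT false = true
[2.1] NOT true = false
[2.2.2] true → true = true
[2.2] true OR true = true
[2] exactly-one(false, true) = true
[3.1] true → true = true
[3.2] false → false (antecedent false ⇒ implication holds) = true
[3.3] false AND true = false
[3] true AND true AND false = false
[root] false AND true AND false = false
Overall: false → refused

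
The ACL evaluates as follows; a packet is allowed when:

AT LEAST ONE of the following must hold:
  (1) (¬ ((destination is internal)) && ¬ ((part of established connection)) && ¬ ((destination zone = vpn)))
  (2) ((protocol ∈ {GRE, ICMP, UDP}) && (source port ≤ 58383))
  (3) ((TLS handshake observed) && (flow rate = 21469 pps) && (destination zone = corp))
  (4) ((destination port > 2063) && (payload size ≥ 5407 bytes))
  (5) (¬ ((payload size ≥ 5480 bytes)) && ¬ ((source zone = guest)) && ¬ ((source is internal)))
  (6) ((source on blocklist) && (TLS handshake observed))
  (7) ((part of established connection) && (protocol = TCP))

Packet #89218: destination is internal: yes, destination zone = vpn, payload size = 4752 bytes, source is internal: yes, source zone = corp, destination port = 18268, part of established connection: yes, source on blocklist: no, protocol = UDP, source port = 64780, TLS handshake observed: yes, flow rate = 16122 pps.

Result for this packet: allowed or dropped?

Atomic conditions:
  destination is internal: yes → true
  part of established connection: yes → true
  destination zone = vpn: vpn == vpn is true
  protocol ∈ {GRE, ICMP, UDP}: UDP is in the set → true
  source port ≤ 58383: 64780 ≤ 58383 is false
  TLS handshake observed: yes → true
  flow rate = 21469 pps: 16122 == 21469 is false
  destination zone = corp: vpn == corp is false
  destination port > 2063: 18268 > 2063 is true
  payload size ≥ 5407 bytes: 4752 ≥ 5407 is false
  payload size ≥ 5480 bytes: 4752 ≥ 5480 is false
  source zone = guest: corp == guest is false
  source is internal: yes → true
  source on blocklist: no → false
  protocol = TCP: UDP == TCP is false
Combine:
[1.1] NOT true = false
[1.2] NOT true = false
[1.3] NOT true = false
[1] false AND false AND false = false
[2] true AND false = false
[3] true AND false AND false = false
[4] true AND false = false
[5.1] NOT false = true
[5.2] NOT false = true
[5.3] NOT true = false
[5] true AND true AND false = false
[6] false AND true = false
[7] true AND false = false
[root] false OR false OR false OR false OR false OR false OR false = false
Overall: false → dropped

Dropped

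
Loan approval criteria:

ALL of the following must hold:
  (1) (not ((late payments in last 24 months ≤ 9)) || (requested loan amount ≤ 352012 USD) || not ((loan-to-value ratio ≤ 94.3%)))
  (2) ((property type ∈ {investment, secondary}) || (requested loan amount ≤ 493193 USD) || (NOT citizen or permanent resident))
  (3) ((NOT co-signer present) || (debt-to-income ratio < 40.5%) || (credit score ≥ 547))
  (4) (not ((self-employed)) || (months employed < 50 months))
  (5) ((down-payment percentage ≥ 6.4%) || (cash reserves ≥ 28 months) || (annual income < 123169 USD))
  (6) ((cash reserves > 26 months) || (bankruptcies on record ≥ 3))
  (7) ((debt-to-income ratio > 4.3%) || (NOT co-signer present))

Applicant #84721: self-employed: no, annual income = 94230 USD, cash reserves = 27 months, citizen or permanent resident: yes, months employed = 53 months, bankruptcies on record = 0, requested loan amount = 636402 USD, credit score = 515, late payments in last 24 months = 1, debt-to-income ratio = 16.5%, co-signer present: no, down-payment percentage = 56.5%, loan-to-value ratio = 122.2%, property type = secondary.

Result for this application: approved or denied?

Atomic conditions:
  late payments in last 24 months ≤ 9: 1 ≤ 9 is true
  requested loan amount ≤ 352012 USD: 636402 ≤ 352012 is false
  loan-to-value ratio ≤ 94.3%: 122.2 ≤ 94.3 is false
  property type ∈ {investment, secondary}: secondary is in the set → true
  requested loan amount ≤ 493193 USD: 636402 ≤ 493193 is false
  NOT citizen or permanent resident: yes → false
  NOT co-signer present: no → true
  debt-to-income ratio < 40.5%: 16.5 < 40.5 is true
  credit score ≥ 547: 515 ≥ 547 is false
  self-employed: no → false
  months employed < 50 months: 53 < 50 is false
  down-payment percentage ≥ 6.4%: 56.5 ≥ 6.4 is true
  cash reserves ≥ 28 months: 27 ≥ 28 is false
  annual income < 123169 USD: 94230 < 123169 is true
  cash reserves > 26 months: 27 > 26 is true
  bankruptcies on record ≥ 3: 0 ≥ 3 is false
  debt-to-income ratio > 4.3%: 16.5 > 4.3 is true
Combine:
[1.1] NOT true = false
[1.3] NOT false = true
[1] false OR false OR true = true
[2] true OR false OR false = true
[3] true OR true OR false = true
[4.1] NOT false = true
[4] true OR false = true
[5] true OR false OR true = true
[6] true OR false = true
[7] true OR true = true
[root] true AND true AND true AND true AND true AND true AND true = true
Overall: true → approved

Approved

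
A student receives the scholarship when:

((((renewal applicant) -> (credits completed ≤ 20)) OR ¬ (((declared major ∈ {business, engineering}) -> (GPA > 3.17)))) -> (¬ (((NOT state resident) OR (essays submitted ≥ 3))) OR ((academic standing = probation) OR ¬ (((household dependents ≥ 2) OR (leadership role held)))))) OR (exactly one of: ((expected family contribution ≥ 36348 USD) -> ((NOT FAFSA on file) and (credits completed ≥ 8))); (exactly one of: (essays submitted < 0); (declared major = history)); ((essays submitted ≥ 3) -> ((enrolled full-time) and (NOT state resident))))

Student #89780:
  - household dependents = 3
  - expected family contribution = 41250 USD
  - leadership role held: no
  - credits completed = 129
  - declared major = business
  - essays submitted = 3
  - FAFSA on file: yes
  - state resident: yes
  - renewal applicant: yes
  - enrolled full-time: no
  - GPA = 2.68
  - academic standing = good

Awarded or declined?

Atomic conditions:
  renewal applicant: yes → true
  credits completed ≤ 20: 129 ≤ 20 is false
  declared major ∈ {business, engineering}: business is in the set → true
  GPA > 3.17: 2.68 > 3.17 is false
  NOT state resident: yes → false
  essays submitted ≥ 3: 3 ≥ 3 is true
  academic standing = probation: good == probation is false
  household dependents ≥ 2: 3 ≥ 2 is true
  leadership role held: no → false
  expected family contribution ≥ 36348 USD: 41250 ≥ 36348 is true
  NOT FAFSA on file: yes → false
  credits completed ≥ 8: 129 ≥ 8 is true
  essays submitted < 0: 3 < 0 is false
  declared major = history: business == history is false
  enrolled full-time: no → false
Combine:
[1.1.1] true → false = false
[1.1.2.1] true → false = false
[1.1.2] NOT false = true
[1.1] false OR true = true
[1.2.1.1] false OR true = true
[1.2.1] NOT true = false
[1.2.2.2.1] true OR false = true
[1.2.2.2] NOT true = false
[1.2.2] false OR false = false
[1.2] false OR false = false
[1] true → false = false
[2.1.2] false AND true = false
[2.1] true → false = false
[2.2] exactly-one(false, false) = false
[2.3.2] false AND false = false
[2.3] true → false = false
[2] exactly-one(false, false, false) = false
[root] false OR false = false
Overall: false → declined

Declined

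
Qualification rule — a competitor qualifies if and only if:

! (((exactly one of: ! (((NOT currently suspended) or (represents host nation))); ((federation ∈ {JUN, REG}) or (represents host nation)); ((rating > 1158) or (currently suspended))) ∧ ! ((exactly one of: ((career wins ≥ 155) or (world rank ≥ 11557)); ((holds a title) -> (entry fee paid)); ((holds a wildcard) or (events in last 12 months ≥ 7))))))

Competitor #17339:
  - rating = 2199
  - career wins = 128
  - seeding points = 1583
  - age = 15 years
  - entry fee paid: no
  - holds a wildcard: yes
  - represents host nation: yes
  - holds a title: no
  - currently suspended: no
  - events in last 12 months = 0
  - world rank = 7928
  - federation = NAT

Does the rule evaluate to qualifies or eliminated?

Qualifies

Atomic conditions:
  NOT currently suspended: no → true
  represents host nation: yes → true
  federation ∈ {JUN, REG}: NAT is not in the set → false
  rating > 1158: 2199 > 1158 is true
  currently suspended: no → false
  career wins ≥ 155: 128 ≥ 155 is false
  world rank ≥ 11557: 7928 ≥ 11557 is false
  holds a title: no → false
  entry fee paid: no → false
  holds a wildcard: yes → true
  events in last 12 months ≥ 7: 0 ≥ 7 is false
Combine:
[1.1.1.1] true OR true = true
[1.1.1] NOT true = false
[1.1.2] false OR true = true
[1.1.3] true OR false = true
[1.1] exactly-one(false, true, true) = false
[1.2.1.1] false OR false = false
[1.2.1.2] false → false (antecedent false ⇒ implication holds) = true
[1.2.1.3] true OR false = true
[1.2.1] exactly-one(false, true, true) = false
[1.2] NOT false = true
[1] false AND true = false
[root] NOT false = true
Overall: true → qualifies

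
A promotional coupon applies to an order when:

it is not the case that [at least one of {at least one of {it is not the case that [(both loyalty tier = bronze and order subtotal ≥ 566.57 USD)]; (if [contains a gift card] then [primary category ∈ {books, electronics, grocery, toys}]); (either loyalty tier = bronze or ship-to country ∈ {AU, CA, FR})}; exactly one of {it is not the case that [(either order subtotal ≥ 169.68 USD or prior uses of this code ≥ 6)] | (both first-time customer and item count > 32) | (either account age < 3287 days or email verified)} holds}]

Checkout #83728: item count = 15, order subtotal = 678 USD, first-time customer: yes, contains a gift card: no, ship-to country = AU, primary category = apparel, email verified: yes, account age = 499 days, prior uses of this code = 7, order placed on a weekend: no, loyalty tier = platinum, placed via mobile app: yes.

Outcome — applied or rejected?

Rejected

Atomic conditions:
  loyalty tier = bronze: platinum == bronze is false
  order subtotal ≥ 566.57 USD: 678 ≥ 566.57 is true
  contains a gift card: no → false
  primary category ∈ {books, electronics, grocery, toys}: apparel is not in the set → false
  ship-to country ∈ {AU, CA, FR}: AU is in the set → true
  order subtotal ≥ 169.68 USD: 678 ≥ 169.68 is true
  prior uses of this code ≥ 6: 7 ≥ 6 is true
  first-time customer: yes → true
  item count > 32: 15 > 32 is false
  account age < 3287 days: 499 < 3287 is true
  email verified: yes → true
Combine:
[1.1.1.1] false AND true = false
[1.1.1] NOT false = true
[1.1.2] false → false (antecedent false ⇒ implication holds) = true
[1.1.3] false OR true = true
[1.1] true OR true OR true = true
[1.2.1.1] true OR true = true
[1.2.1] NOT true = false
[1.2.2] true AND false = false
[1.2.3] true OR true = true
[1.2] exactly-one(false, false, true) = true
[1] true OR true = true
[root] NOT true = false
Overall: false → rejected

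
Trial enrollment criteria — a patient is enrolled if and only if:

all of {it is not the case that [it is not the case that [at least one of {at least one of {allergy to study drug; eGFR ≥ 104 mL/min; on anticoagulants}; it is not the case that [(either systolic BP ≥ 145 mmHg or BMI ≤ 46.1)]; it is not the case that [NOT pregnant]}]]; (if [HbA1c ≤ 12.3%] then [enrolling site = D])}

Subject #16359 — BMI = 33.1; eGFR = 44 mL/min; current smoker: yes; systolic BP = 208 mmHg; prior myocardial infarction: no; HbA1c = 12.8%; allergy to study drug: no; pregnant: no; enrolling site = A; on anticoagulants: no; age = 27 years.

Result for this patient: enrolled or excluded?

Excluded

Atomic conditions:
  allergy to study drug: no → false
  eGFR ≥ 104 mL/min: 44 ≥ 104 is false
  on anticoagulants: no → false
  systolic BP ≥ 145 mmHg: 208 ≥ 145 is true
  BMI ≤ 46.1: 33.1 ≤ 46.1 is true
  NOT pregnant: no → true
  HbA1c ≤ 12.3%: 12.8 ≤ 12.3 is false
  enrolling site = D: A == D is false
Combine:
[1.1.1.1] false OR false OR false = false
[1.1.1.2.1] true OR true = true
[1.1.1.2] NOT true = false
[1.1.1.3] NOT true = false
[1.1.1] false OR false OR false = false
[1.1] NOT false = true
[1] NOT true = false
[2] false → false (antecedent false ⇒ implication holds) = true
[root] false AND true = false
Overall: false → excluded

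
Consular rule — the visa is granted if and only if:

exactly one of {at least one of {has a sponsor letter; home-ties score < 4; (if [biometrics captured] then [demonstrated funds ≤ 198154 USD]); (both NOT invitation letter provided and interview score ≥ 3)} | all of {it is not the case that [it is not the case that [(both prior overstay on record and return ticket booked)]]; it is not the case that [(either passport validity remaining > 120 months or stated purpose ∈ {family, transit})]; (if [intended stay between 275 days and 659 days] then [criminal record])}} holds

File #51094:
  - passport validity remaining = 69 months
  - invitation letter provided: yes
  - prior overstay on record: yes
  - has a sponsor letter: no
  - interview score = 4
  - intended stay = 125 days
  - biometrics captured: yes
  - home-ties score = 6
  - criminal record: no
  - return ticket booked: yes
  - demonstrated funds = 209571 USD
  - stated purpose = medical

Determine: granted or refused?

Granted

Atomic conditions:
  has a sponsor letter: no → false
  home-ties score < 4: 6 < 4 is false
  biometrics captured: yes → true
  demonstrated funds ≤ 198154 USD: 209571 ≤ 198154 is false
  NOT invitation letter provided: yes → false
  interview score ≥ 3: 4 ≥ 3 is true
  prior overstay on record: yes → true
  return ticket booked: yes → true
  passport validity remaining > 120 months: 69 > 120 is false
  stated purpose ∈ {family, transit}: medical is not in the set → false
  intended stay between 275 days and 659 days: 125 in [275, 659] is false
  criminal record: no → false
Combine:
[1.3] true → false = false
[1.4] false AND true = false
[1] false OR false OR false OR false = false
[2.1.1.1] true AND true = true
[2.1.1] NOT true = false
[2.1] NOT false = true
[2.2.1] false OR false = false
[2.2] NOT false = true
[2.3] false → false (antecedent false ⇒ implication holds) = true
[2] true AND true AND true = true
[root] exactly-one(false, true) = true
Overall: true → granted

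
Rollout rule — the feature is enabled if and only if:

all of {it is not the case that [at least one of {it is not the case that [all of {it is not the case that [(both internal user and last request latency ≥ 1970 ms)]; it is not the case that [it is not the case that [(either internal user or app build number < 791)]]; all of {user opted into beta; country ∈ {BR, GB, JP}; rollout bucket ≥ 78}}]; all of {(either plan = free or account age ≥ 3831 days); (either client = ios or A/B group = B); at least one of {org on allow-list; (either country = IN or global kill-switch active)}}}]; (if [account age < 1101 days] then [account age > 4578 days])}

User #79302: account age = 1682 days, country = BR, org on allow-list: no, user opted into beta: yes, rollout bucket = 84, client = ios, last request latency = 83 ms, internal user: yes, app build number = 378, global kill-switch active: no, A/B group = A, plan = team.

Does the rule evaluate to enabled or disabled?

Enabled

Atomic conditions:
  internal user: yes → true
  last request latency ≥ 1970 ms: 83 ≥ 1970 is false
  app build number < 791: 378 < 791 is true
  user opted into beta: yes → true
  country ∈ {BR, GB, JP}: BR is in the set → true
  rollout bucket ≥ 78: 84 ≥ 78 is true
  plan = free: team == free is false
  account age ≥ 3831 days: 1682 ≥ 3831 is false
  client = ios: ios == ios is true
  A/B group = B: A == B is false
  org on allow-list: no → false
  country = IN: BR == IN is false
  global kill-switch active: no → false
  account age < 1101 days: 1682 < 1101 is false
  account age > 4578 days: 1682 > 4578 is false
Combine:
[1.1.1.1.1.1] true AND false = false
[1.1.1.1.1] NOT false = true
[1.1.1.1.2.1.1] true OR true = true
[1.1.1.1.2.1] NOT true = false
[1.1.1.1.2] NOT false = true
[1.1.1.1.3] true AND true AND true = true
[1.1.1.1] true AND true AND true = true
[1.1.1] NOT true = false
[1.1.2.1] false OR false = false
[1.1.2.2] true OR false = true
[1.1.2.3.2] false OR false = false
[1.1.2.3] false OR false = false
[1.1.2] false AND true AND false = false
[1.1] false OR false = false
[1] NOT false = true
[2] false → false (antecedent false ⇒ implication holds) = true
[root] true AND true = true
Overall: true → enabled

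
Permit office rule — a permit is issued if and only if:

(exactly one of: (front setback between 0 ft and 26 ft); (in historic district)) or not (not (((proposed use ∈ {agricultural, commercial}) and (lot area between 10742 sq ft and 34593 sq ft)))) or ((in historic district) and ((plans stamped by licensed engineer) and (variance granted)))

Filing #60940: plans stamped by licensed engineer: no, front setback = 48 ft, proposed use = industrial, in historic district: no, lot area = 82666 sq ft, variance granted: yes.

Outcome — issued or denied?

Atomic conditions:
  front setback between 0 ft and 26 ft: 48 in [0, 26] is false
  in historic district: no → false
  proposed use ∈ {agricultural, commercial}: industrial is not in the set → false
  lot area between 10742 sq ft and 34593 sq ft: 82666 in [10742, 34593] is false
  plans stamped by licensed engineer: no → false
  variance granted: yes → true
Combine:
[1] exactly-one(false, false) = false
[2.1.1] false AND false = false
[2.1] NOT false = true
[2] NOT true = false
[3.2] false AND true = false
[3] false AND false = false
[root] false OR false OR false = false
Overall: false → denied

Denied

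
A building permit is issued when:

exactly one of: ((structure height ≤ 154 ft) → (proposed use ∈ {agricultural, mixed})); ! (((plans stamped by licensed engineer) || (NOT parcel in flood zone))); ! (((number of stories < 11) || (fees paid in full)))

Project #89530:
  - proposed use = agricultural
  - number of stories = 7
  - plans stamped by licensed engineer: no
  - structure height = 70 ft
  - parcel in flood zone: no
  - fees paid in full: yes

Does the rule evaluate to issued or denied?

Atomic conditions:
  structure height ≤ 154 ft: 70 ≤ 154 is true
  proposed use ∈ {agricultural, mixed}: agricultural is in the set → true
  plans stamped by licensed engineer: no → false
  NOT parcel in flood zone: no → true
  number of stories < 11: 7 < 11 is true
  fees paid in full: yes → true
Combine:
[1] true → true = true
[2.1] false OR true = true
[2] NOT true = false
[3.1] true OR true = true
[3] NOT true = false
[root] exactly-one(true, false, false) = true
Overall: true → issued

Issued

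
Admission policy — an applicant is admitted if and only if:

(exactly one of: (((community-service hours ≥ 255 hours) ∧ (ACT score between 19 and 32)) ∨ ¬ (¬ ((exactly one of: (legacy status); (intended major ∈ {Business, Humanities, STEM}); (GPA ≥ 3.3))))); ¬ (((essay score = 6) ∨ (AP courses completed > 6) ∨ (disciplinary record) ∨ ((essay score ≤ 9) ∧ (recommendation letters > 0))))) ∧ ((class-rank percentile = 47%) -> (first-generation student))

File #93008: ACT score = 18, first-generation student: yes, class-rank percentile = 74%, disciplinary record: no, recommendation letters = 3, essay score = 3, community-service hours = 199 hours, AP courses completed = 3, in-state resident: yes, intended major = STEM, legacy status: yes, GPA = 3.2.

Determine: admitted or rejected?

Rejected

Atomic conditions:
  community-service hours ≥ 255 hours: 199 ≥ 255 is false
  ACT score between 19 and 32: 18 in [19, 32] is false
  legacy status: yes → true
  intended major ∈ {Business, Humanities, STEM}: STEM is in the set → true
  GPA ≥ 3.3: 3.2 ≥ 3.3 is false
  essay score = 6: 3 == 6 is false
  AP courses completed > 6: 3 > 6 is false
  disciplinary record: no → false
  essay score ≤ 9: 3 ≤ 9 is true
  recommendation letters > 0: 3 > 0 is true
  class-rank percentile = 47%: 74 == 47 is false
  first-generation student: yes → true
Combine:
[1.1.1] false AND false = false
[1.1.2.1.1] exactly-one(true, true, false) = false
[1.1.2.1] NOT false = true
[1.1.2] NOT true = false
[1.1] false OR false = false
[1.2.1.4] true AND true = true
[1.2.1] false OR false OR false OR true = true
[1.2] NOT true = false
[1] exactly-one(false, false) = false
[2] false → true (antecedent false ⇒ implication holds) = true
[root] false AND true = false
Overall: false → rejected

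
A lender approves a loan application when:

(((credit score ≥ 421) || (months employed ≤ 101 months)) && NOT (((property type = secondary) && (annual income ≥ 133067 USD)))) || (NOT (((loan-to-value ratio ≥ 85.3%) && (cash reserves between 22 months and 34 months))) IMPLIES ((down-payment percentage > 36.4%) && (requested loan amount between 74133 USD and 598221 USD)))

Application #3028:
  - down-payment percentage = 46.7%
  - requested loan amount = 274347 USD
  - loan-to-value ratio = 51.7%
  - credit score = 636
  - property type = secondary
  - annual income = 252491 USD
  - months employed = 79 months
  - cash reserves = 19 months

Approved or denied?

Approved

Atomic conditions:
  credit score ≥ 421: 636 ≥ 421 is true
  months employed ≤ 101 months: 79 ≤ 101 is true
  property type = secondary: secondary == secondary is true
  annual income ≥ 133067 USD: 252491 ≥ 133067 is true
  loan-to-value ratio ≥ 85.3%: 51.7 ≥ 85.3 is false
  cash reserves between 22 months and 34 months: 19 in [22, 34] is false
  down-payment percentage > 36.4%: 46.7 > 36.4 is true
  requested loan amount between 74133 USD and 598221 USD: 274347 in [74133, 598221] is true
Combine:
[1.1] true OR true = true
[1.2.1] true AND true = true
[1.2] NOT true = false
[1] true AND false = false
[2.1.1] false AND false = false
[2.1] NOT false = true
[2.2] true AND true = true
[2] true → true = true
[root] false OR true = true
Overall: true → approved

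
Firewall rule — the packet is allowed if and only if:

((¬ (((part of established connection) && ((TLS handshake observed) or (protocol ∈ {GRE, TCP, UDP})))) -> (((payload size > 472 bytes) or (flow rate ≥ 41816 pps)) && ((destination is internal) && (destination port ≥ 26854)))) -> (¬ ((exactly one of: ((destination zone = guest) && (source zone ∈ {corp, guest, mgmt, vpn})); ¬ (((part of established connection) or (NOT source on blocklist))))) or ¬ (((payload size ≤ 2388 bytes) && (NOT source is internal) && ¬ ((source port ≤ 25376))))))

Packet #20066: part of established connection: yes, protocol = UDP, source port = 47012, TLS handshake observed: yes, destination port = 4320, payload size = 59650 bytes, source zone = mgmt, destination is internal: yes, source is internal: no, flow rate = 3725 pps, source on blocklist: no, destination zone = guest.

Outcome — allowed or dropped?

Allowed

Atomic conditions:
  part of established connection: yes → true
  TLS handshake observed: yes → true
  protocol ∈ {GRE, TCP, UDP}: UDP is in the set → true
  payload size > 472 bytes: 59650 > 472 is true
  flow rate ≥ 41816 pps: 3725 ≥ 41816 is false
  destination is internal: yes → true
  destination port ≥ 26854: 4320 ≥ 26854 is false
  destination zone = guest: guest == guest is true
  source zone ∈ {corp, guest, mgmt, vpn}: mgmt is in the set → true
  NOT source on blocklist: no → true
  payload size ≤ 2388 bytes: 59650 ≤ 2388 is false
  NOT source is internal: no → true
  source port ≤ 25376: 47012 ≤ 25376 is false
Combine:
[1.1.1.2] true OR true = true
[1.1.1] true AND true = true
[1.1] NOT true = false
[1.2.1] true OR false = true
[1.2.2] true AND false = false
[1.2] true AND false = false
[1] false → false (antecedent false ⇒ implication holds) = true
[2.1.1.1] true AND true = true
[2.1.1.2.1] true OR true = true
[2.1.1.2] NOT true = false
[2.1.1] exactly-one(true, false) = true
[2.1] NOT true = false
[2.2.1.3] NOT false = true
[2.2.1] false AND true AND true = false
[2.2] NOT false = true
[2] false OR true = true
[root] true → true = true
Overall: true → allowed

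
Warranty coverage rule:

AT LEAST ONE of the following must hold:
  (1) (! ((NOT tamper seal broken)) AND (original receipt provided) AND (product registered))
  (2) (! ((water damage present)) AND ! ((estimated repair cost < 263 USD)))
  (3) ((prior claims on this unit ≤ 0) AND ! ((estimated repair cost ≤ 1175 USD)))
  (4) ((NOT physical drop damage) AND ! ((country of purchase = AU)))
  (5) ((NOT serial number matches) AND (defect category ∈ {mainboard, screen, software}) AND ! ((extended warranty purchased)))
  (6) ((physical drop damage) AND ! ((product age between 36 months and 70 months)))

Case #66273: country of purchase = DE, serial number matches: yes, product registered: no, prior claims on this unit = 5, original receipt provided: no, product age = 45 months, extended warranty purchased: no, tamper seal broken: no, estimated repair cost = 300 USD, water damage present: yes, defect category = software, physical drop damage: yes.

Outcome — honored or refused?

Atomic conditions:
  NOT tamper seal broken: no → true
  original receipt provided: no → false
  product registered: no → false
  water damage present: yes → true
  estimated repair cost < 263 USD: 300 < 263 is false
  prior claims on this unit ≤ 0: 5 ≤ 0 is false
  estimated repair cost ≤ 1175 USD: 300 ≤ 1175 is true
  NOT physical drop damage: yes → false
  country of purchase = AU: DE == AU is false
  NOT serial number matches: yes → false
  defect category ∈ {mainboard, screen, software}: software is in the set → true
  extended warranty purchased: no → false
  physical drop damage: yes → true
  product age between 36 months and 70 months: 45 in [36, 70] is true
Combine:
[1.1] NOT true = false
[1] false AND false AND false = false
[2.1] NOT true = false
[2.2] NOT false = true
[2] false AND true = false
[3.2] NOT true = false
[3] false AND false = false
[4.2] NOT false = true
[4] false AND true = false
[5.3] NOT false = true
[5] false AND true AND true = false
[6.2] NOT true = false
[6] true AND false = false
[root] false OR false OR false OR false OR false OR false = false
Overall: false → refused

Refused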